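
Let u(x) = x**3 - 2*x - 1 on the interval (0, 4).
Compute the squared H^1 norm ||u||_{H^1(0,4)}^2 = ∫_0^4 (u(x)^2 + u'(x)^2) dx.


||u||_{H^1}^2 = 65476/21

The H^1 norm (squared) on an interval (0, L) is
  ||u||_{H^1}^2 = ∫_0^L u(x)^2 dx + ∫_0^L u'(x)^2 dx.
Compute u'(x) = 3*x**2 - 2.
Then u(x)^2 = x**6 - 4*x**4 - 2*x**3 + 4*x**2 + 4*x + 1 and u'(x)^2 = 9*x**4 - 12*x**2 + 4.
Integrate each monomial from 0 to 4 using ∫_0^4 c·x^n dx = c·4^(n+1)/(n+1):
  ∫_0^4 u(x)^2 dx = ∫_0^4 (x^6 - 4*x^4 - 2*x^3 + 4*x^2 + 4*x + 1) dx. Term by term:
    ∫_0^4 x^6 dx = 16384/7;  ∫_0^4 -4*x^4 dx = -4096/5;  ∫_0^4 -2*x^3 dx = -128;
    ∫_0^4 4*x^2 dx = 256/3;  ∫_0^4 4*x dx = 32;  ∫_0^4 1 dx = 4.
  Sum: 16384/7 − 4096/5 − 128 + 256/3 + 32 + 4 = 159044/105.
  ∫_0^4 u'(x)^2 dx = ∫_0^4 (9*x^4 - 12*x^2 + 4) dx. Term by term:
    ∫_0^4 9*x^4 dx = 9216/5;  ∫_0^4 -12*x^2 dx = -256;  ∫_0^4 4 dx = 16.
  Sum: 9216/5 − 256 + 16 = 8016/5.
Adding: ||u||_{H^1}^2 = 159044/105 + 8016/5 = 65476/21.


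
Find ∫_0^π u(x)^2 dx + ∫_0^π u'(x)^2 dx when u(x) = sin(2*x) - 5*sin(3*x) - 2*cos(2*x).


||u||_{H^1(0,π)}^2 = 120 + 275*π/2

u'(x) = 4*sin(2*x) + 2*cos(2*x) - 15*cos(3*x).
Expand u² and (u')² and integrate term by term on (0, π), using: for integers n ≥ 1, ∫_0^π sin²(nx) dx = ∫_0^π cos²(nx) dx = π/2; for n ≠ n', ∫_0^π sin(nx)sin(n'x) dx = ∫_0^π cos(nx)cos(n'x) dx = 0; and by product-to-sum, ∫_0^π sin(nx)cos(n'x) dx = ½∫_0^π [sin((n+n')x) + sin((n−n')x)] dx, which is 0 when n+n' is even and 2n/(n²−n'²) when n+n' is odd (it need not vanish on (0, π)).
  u² squared terms: (-5)²·∫sin(3x)² dx = 25·π/2 = 25*π/2;  (-2)²·∫cos(2x)² dx = 4·π/2 = 2*π;  (1)²·∫sin(2x)² dx = 1·π/2 = π/2.
  u² cross terms: 2·(-5)·(-2)·∫sin(3x)·cos(2x) dx = 20·(6/5) = 24;  2·(-5)·(1)·∫sin(3x)·sin(2x) dx = -10·(0) = 0;  2·(-2)·(1)·∫cos(2x)·sin(2x) dx = -4·(0) = 0.
  So ∫_0^π u² dx = 25*π/2 + 2*π + π/2 + 24 + 0 + 0 = 24 + 15*π.
  (u')² squared terms: (-15)²·∫cos(3x)² dx = 225·π/2 = 225*π/2;  (2)²·∫cos(2x)² dx = 4·π/2 = 2*π;  (4)²·∫sin(2x)² dx = 16·π/2 = 8*π.
  (u')² cross terms: 2·(-15)·(2)·∫cos(3x)·cos(2x) dx = -60·(0) = 0;  2·(-15)·(4)·∫cos(3x)·sin(2x) dx = -120·(-4/5) = 96;  2·(2)·(4)·∫cos(2x)·sin(2x) dx = 16·(0) = 0.
  So ∫_0^π (u')² dx = 225*π/2 + 2*π + 8*π + 0 + 96 + 0 = 96 + 245*π/2.
||u||_{H^1}^2 = (24 + 15*π) + (96 + 245*π/2) = 120 + 275*π/2.


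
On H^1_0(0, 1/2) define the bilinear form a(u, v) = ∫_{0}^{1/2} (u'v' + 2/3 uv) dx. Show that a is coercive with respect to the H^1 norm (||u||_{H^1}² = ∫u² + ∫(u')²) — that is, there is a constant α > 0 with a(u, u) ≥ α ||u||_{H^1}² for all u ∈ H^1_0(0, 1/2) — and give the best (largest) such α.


α = 2*(1 + 6*π^2)/(3*(1 + 4*π^2))

Coercivity of a(·,·) on H^1_0(0, 1/2) means a(u, u) ≥ α ||u||_{H^1}² for every u ∈ H^1_0.
The interval has length L = 1/2, and Poincaré/coercivity depend only on L. Here a(u, u) = ∫(u')² + (2/3)·∫u².
Here 0 < c = 2/3 < 1. The condition a(u,u) ≥ α||u||_{H^1}² reads (1−α)∫(u')² ≥ (α−c)∫u². Any admissible α is ≤ 1 (rapidly oscillating u have ∫u²/∫(u')² → 0), and α = 1 would force 0 ≥ (1−c)∫u², impossible since c < 1; so 1−α > 0. By the sharp Poincaré inequality on H^1_0 of an interval of length L, ∫(u')² ≥ (π/L)²∫u² with equality for the first sine mode sin(π(x−x₀)/L) (x₀ the left endpoint), so the inequality holds for all u iff (1−α)(π/L)² ≥ α − c, i.e. α ≤ ((π/L)² + c)/((π/L)² + 1) = (1 + c(L/π)²)/(1 + (L/π)²). With (π/L)² = 4*π^2 and c = 2/3, the largest admissible constant is α = ((π/L)² + c)/((π/L)² + 1).
Simplifying, α = 2*(1 + 6*π^2)/(3*(1 + 4*π^2)).


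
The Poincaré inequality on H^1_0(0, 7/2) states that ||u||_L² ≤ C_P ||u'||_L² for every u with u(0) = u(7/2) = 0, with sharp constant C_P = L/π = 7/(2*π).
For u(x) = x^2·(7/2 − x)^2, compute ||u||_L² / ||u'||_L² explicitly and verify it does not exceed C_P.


||u||_L² / ||u'||_L² = 7*sqrt(3)/12 < C_P = 7/(2*π).

u(x) = x^2·(7/2 − x)^2, so u'(x) = x*(2*x - 7)*(4*x - 7)/2.
u(x) = x^2·(7/2 − x)^2 vanishes at x = 0 and x = 7/2, so u ∈ H^1_0(0, 7/2). Differentiate via the product rule and integrate the resulting polynomials term by term.
  ∫_0^7/2 u² dx = ∫_0^7/2 (x^8 - 14*x^7 + 147*x^6/2 - 343*x^5/2 + 2401*x^4/16) dx. Term by term:
    ∫_0^7/2 x^8 dx = 40353607/4608;  ∫_0^7/2 -14*x^7 dx = -40353607/1024;  ∫_0^7/2 147*x^6/2 dx = 17294403/256;
    ∫_0^7/2 -343*x^5/2 dx = -40353607/768;  ∫_0^7/2 2401*x^4/16 dx = 40353607/2560.
  Sum: 40353607/4608 − 40353607/1024 + 17294403/256 − 40353607/768 + 40353607/2560 = 5764801/46080.
  ∫_0^7/2 (u')² dx = ∫_0^7/2 (16*x^6 - 168*x^5 + 637*x^4 - 1029*x^3 + 2401*x^2/4) dx. Term by term:
    ∫_0^7/2 16*x^6 dx = 117649/8;  ∫_0^7/2 -168*x^5 dx = -823543/16;  ∫_0^7/2 637*x^4 dx = 10706059/160;
    ∫_0^7/2 -1029*x^3 dx = -2470629/64;  ∫_0^7/2 2401*x^2/4 dx = 823543/96.
  Sum: 117649/8 − 823543/16 + 10706059/160 − 2470629/64 + 823543/96 = 117649/960.
∫_0^7/2 u² dx = 5764801/46080, so ||u||_L² = 2401*sqrt(5)/480.
∫_0^7/2 (u')² dx = 117649/960, so ||u'||_L² = 343*sqrt(15)/120.
Ratio ||u||_L² / ||u'||_L² = 7*sqrt(3)/12.
Sharp Poincaré constant on H^1_0(0, 7/2) is C_P = L/π = 7/(2*π), achieved by sin(2*π/7·x).
A polynomial bump cannot attain the sharp Poincaré constant (only the first sine eigenfunction does), so the ratio is strictly less than C_P, consistent with ||u||_L² ≤ C_P ||u'||_L².


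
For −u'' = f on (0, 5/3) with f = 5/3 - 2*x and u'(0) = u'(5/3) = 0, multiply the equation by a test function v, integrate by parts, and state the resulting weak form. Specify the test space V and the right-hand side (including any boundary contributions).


V = H^1(0, 5/3) (no boundary constraint on v; u is determined up to an additive constant); weak form: ∫_0^5/3 u'v' dx = ∫_0^5/3 (5/3 - 2*x) v dx for all v ∈ V.

Multiply both sides by a test function v and integrate from 0 to 5/3:
  ∫_0^5/3 −u''(x) v(x) dx = ∫_0^5/3 f(x) v(x) dx.
Integrate the LHS by parts once:
  ∫_0^5/3 −u'' v dx = −[u'(x) v(x)]_0^5/3 + ∫_0^5/3 u'(x) v'(x) dx.
Thus ∫_0^5/3 u'(x) v'(x) dx = ∫_0^5/3 f(x) v(x) dx + [u'(x) v(x)]_0^5/3.
Choose V so that boundary terms are either known or forced to vanish.
u has homogeneous Neumann: u'(0) = u'(5/3) = 0. So [u' v]_0^5/3 = 0·v(5/3) − 0·v(0) = 0 for any v; take V = H^1(0, 5/3).
Weak formulation: find u (satisfying any essential BC) such that ∫_0^5/3 u'(x) v'(x) dx = ∫_0^5/3 f v dx for all v ∈ V (homogeneous Neumann, so boundary terms vanish).
Substituting f(x) = 5/3 - 2*x, the right-hand side is ∫_0^5/3 (5/3 - 2*x) v dx.
Compatibility check (pure Neumann): taking v ≡ 1 ∈ V gives 0 = ∫_0^5/3 f dx + (0) − (0), i.e. ∫_0^5/3 f dx must equal u'(0) − u'(5/3) = 0. Indeed ∫_0^5/3 (5/3 - 2*x) dx = 0, so the data are compatible. The solution is then unique only up to an additive constant (fix it e.g. by requiring ∫_0^5/3 u dx = 0).


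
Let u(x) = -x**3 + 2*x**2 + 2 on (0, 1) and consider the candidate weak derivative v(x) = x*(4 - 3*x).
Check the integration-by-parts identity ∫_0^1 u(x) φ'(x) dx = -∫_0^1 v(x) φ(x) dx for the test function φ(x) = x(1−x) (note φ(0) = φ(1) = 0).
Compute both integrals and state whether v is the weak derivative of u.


LHS = -11/60, RHS = -11/60. Yes, v = u' weakly.

u(x) = -x**3 + 2*x**2 + 2, classical derivative u'(x) = -3*x**2 + 4*x.
φ(x) = x(1−x), so φ'(x) = 1 - 2*x.
Note φ(0) = φ(1) = 0, so the boundary term u·φ vanishes.
LHS = ∫_0^1 u(x) φ'(x) dx = ∫_0^1 (2*x^4 - 5*x^3 + 2*x^2 - 4*x + 2) dx. Term by term:
  ∫_0^1 2*x^4 dx = 2/5;  ∫_0^1 -5*x^3 dx = -5/4;  ∫_0^1 2*x^2 dx = 2/3;
  ∫_0^1 -4*x dx = -2;  ∫_0^1 2 dx = 2.
Sum: 2/5 − 5/4 + 2/3 − 2 + 2 = -11/60.
So LHS = -11/60.
∫_0^1 v(x) φ(x) dx = ∫_0^1 (3*x^4 - 7*x^3 + 4*x^2) dx. Term by term:
  ∫_0^1 3*x^4 dx = 3/5;  ∫_0^1 -7*x^3 dx = -7/4;  ∫_0^1 4*x^2 dx = 4/3.
Sum: 3/5 − 7/4 + 4/3 = 11/60.
So RHS = -∫_0^1 v(x) φ(x) dx = -11/60.
LHS = RHS, so the identity holds for this test φ.
Moreover u is smooth here and v(x) = u'(x) = -3*x**2 + 4*x pointwise, so the identity holds for every test function. Hence v is the weak derivative of u.


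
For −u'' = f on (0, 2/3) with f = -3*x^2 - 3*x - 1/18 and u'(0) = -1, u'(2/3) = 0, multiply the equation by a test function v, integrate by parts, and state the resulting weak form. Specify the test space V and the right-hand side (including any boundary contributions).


V = H^1(0, 2/3) (v unrestricted at boundary; u is determined up to an additive constant); weak form: ∫_0^2/3 u'v' dx = ∫_0^2/3 (-3*x^2 - 3*x - 1/18) v dx + v(0) for all v ∈ V.

Multiply both sides by a test function v and integrate from 0 to 2/3:
  ∫_0^2/3 −u''(x) v(x) dx = ∫_0^2/3 f(x) v(x) dx.
Integrate the LHS by parts once:
  ∫_0^2/3 −u'' v dx = −[u'(x) v(x)]_0^2/3 + ∫_0^2/3 u'(x) v'(x) dx.
Thus ∫_0^2/3 u'(x) v'(x) dx = ∫_0^2/3 f(x) v(x) dx + [u'(x) v(x)]_0^2/3.
Choose V so that boundary terms are either known or forced to vanish.
u has inhomogeneous Neumann u'(0) = -1, u'(2/3) = 0. [u' v]_0^2/3 = (0)·v(2/3) − (-1)·v(0) = v(0). Take V = H^1(0, 2/3); boundary term becomes part of RHS.
Weak formulation: find u (satisfying any essential BC) such that ∫_0^2/3 u'(x) v'(x) dx = ∫_0^2/3 f v dx + v(0) for all v ∈ V (Neumann data are natural BCs: they enter the RHS as boundary terms).
Substituting f(x) = -3*x^2 - 3*x - 1/18, the right-hand side is ∫_0^2/3 (-3*x^2 - 3*x - 1/18) v dx + v(0).
Compatibility check (pure Neumann): taking v ≡ 1 ∈ V gives 0 = ∫_0^2/3 f dx + (0) − (-1), i.e. ∫_0^2/3 f dx must equal u'(0) − u'(2/3) = -1. Indeed ∫_0^2/3 (-3*x^2 - 3*x - 1/18) dx = -1, so the data are compatible. The solution is then unique only up to an additive constant (fix it e.g. by requiring ∫_0^2/3 u dx = 0).


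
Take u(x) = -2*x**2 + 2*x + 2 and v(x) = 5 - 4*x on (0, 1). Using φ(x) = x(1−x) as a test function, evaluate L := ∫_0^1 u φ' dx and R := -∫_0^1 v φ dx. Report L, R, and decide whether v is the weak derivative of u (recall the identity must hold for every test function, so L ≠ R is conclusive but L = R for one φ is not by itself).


LHS = 0, RHS = -1/2. No, v is not the weak derivative of u.

u(x) = -2*x**2 + 2*x + 2, classical derivative u'(x) = 2 - 4*x.
φ(x) = x(1−x), so φ'(x) = 1 - 2*x.
Note φ(0) = φ(1) = 0, so the boundary term u·φ vanishes.
LHS = ∫_0^1 u(x) φ'(x) dx = ∫_0^1 (4*x^3 - 6*x^2 - 2*x + 2) dx. Term by term:
  ∫_0^1 4*x^3 dx = 1;  ∫_0^1 -6*x^2 dx = -2;  ∫_0^1 -2*x dx = -1;
  ∫_0^1 2 dx = 2.
Sum: 1 − 2 − 1 + 2 = 0.
So LHS = 0.
∫_0^1 v(x) φ(x) dx = ∫_0^1 (4*x^3 - 9*x^2 + 5*x) dx. Term by term:
  ∫_0^1 4*x^3 dx = 1;  ∫_0^1 -9*x^2 dx = -3;  ∫_0^1 5*x dx = 5/2.
Sum: 1 − 3 + 5/2 = 1/2.
So RHS = -∫_0^1 v(x) φ(x) dx = -1/2.
LHS − RHS = 1/2 ≠ 0, so the identity fails.
(For a valid weak derivative the identity must hold for EVERY test function, in particular this one. The failure shows v is NOT the weak derivative of u.)
Correct weak derivative would be u'(x) = 2 - 4*x.


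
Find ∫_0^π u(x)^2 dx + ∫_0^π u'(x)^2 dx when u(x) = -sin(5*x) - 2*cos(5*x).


||u||_{H^1(0,π)}^2 = 65*π

u'(x) = 10*sin(5*x) - 5*cos(5*x).
Expand u² and (u')² and integrate term by term on (0, π), using: for integers n ≥ 1, ∫_0^π sin²(nx) dx = ∫_0^π cos²(nx) dx = π/2; for n ≠ n', ∫_0^π sin(nx)sin(n'x) dx = ∫_0^π cos(nx)cos(n'x) dx = 0; and by product-to-sum, ∫_0^π sin(nx)cos(n'x) dx = ½∫_0^π [sin((n+n')x) + sin((n−n')x)] dx, which is 0 when n+n' is even and 2n/(n²−n'²) when n+n' is odd (it need not vanish on (0, π)).
  u² squared terms: (-1)²·∫sin(5x)² dx = 1·π/2 = π/2;  (-2)²·∫cos(5x)² dx = 4·π/2 = 2*π.
  u² cross terms: 2·(-1)·(-2)·∫sin(5x)·cos(5x) dx = 4·(0) = 0.
  So ∫_0^π u² dx = π/2 + 2*π + 0 = 5*π/2.
  (u')² squared terms: (-5)²·∫cos(5x)² dx = 25·π/2 = 25*π/2;  (10)²·∫sin(5x)² dx = 100·π/2 = 50*π.
  (u')² cross terms: 2·(-5)·(10)·∫cos(5x)·sin(5x) dx = -100·(0) = 0.
  So ∫_0^π (u')² dx = 25*π/2 + 50*π + 0 = 125*π/2.
||u||_{H^1}^2 = (5*π/2) + (125*π/2) = 65*π.


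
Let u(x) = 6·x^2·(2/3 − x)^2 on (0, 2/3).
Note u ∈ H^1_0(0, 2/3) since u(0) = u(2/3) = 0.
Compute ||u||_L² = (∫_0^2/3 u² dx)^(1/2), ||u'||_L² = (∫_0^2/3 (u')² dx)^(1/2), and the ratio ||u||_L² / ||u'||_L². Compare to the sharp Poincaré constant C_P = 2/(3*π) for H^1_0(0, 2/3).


||u||_L² / ||u'||_L² = sqrt(3)/9 < C_P = 2/(3*π).

u(x) = 6·x^2·(2/3 − x)^2, so u'(x) = 8*x*(3*x - 2)*(3*x - 1)/3.
u(x) = 6·x^2·(2/3 − x)^2 vanishes at x = 0 and x = 2/3, so u ∈ H^1_0(0, 2/3). Differentiate via the product rule and integrate the resulting polynomials term by term.
  ∫_0^2/3 u² dx = ∫_0^2/3 (36*x^8 - 96*x^7 + 96*x^6 - 128*x^5/3 + 64*x^4/9) dx. Term by term:
    ∫_0^2/3 36*x^8 dx = 2048/19683;  ∫_0^2/3 -96*x^7 dx = -1024/2187;  ∫_0^2/3 96*x^6 dx = 4096/5103;
    ∫_0^2/3 -128*x^5/3 dx = -4096/6561;  ∫_0^2/3 64*x^4/9 dx = 2048/10935.
  Sum: 2048/19683 − 1024/2187 + 4096/5103 − 4096/6561 + 2048/10935 = 1024/688905.
  ∫_0^2/3 (u')² dx = ∫_0^2/3 (576*x^6 - 1152*x^5 + 832*x^4 - 256*x^3 + 256*x^2/9) dx. Term by term:
    ∫_0^2/3 576*x^6 dx = 8192/1701;  ∫_0^2/3 -1152*x^5 dx = -4096/243;  ∫_0^2/3 832*x^4 dx = 26624/1215;
    ∫_0^2/3 -256*x^3 dx = -1024/81;  ∫_0^2/3 256*x^2/9 dx = 2048/729.
  Sum: 8192/1701 − 4096/243 + 26624/1215 − 1024/81 + 2048/729 = 1024/25515.
∫_0^2/3 u² dx = 1024/688905, so ||u||_L² = 32*sqrt(105)/8505.
∫_0^2/3 (u')² dx = 1024/25515, so ||u'||_L² = 32*sqrt(35)/945.
Ratio ||u||_L² / ||u'||_L² = sqrt(3)/9.
Sharp Poincaré constant on H^1_0(0, 2/3) is C_P = L/π = 2/(3*π), achieved by sin(3*π/2·x).
A polynomial bump cannot attain the sharp Poincaré constant (only the first sine eigenfunction does), so the ratio is strictly less than C_P, consistent with ||u||_L² ≤ C_P ||u'||_L².


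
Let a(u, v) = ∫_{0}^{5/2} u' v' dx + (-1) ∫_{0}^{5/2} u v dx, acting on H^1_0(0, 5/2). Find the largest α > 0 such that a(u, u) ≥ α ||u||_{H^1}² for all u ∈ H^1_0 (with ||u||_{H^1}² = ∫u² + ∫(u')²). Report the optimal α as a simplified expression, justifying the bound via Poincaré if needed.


α = (-25 + 4*π^2)/(25 + 4*π^2)

Coercivity of a(·,·) on H^1_0(0, 5/2) means a(u, u) ≥ α ||u||_{H^1}² for every u ∈ H^1_0.
The interval has length L = 5/2, and Poincaré/coercivity depend only on L. Here a(u, u) = ∫(u')² + (-1)·∫u².
Here c = -1 < 0 with |c| < (π/L)² = 4*π^2/25, so coercivity still holds. The condition a(u,u) ≥ α||u||_{H^1}² reads (1−α)∫(u')² ≥ (α−c)∫u². Any admissible α is ≤ 1 (rapidly oscillating u have ∫u²/∫(u')² → 0), and α = 1 would force 0 ≥ (1−c)∫u², impossible since c < 1; so 1−α > 0. By the sharp Poincaré inequality on H^1_0 of an interval of length L, ∫(u')² ≥ (π/L)²∫u² with equality for the first sine mode sin(π(x−x₀)/L) (x₀ the left endpoint), so the inequality holds for all u iff (1−α)(π/L)² ≥ α − c, i.e. α ≤ ((π/L)² + c)/((π/L)² + 1) = (1 + c(L/π)²)/(1 + (L/π)²). (Direct route, valid since c ≤ 0: Poincaré gives c∫u² ≥ c(L/π)²∫(u')², so a(u,u) ≥ (1 + c(L/π)²)∫(u')², while ||u||_{H^1}² ≤ (1 + (L/π)²)∫(u')²; dividing yields the same α.) With (π/L)² = 4*π^2/25 and c = -1, the largest admissible constant is α = ((π/L)² + c)/((π/L)² + 1).
Simplifying, α = (-25 + 4*π^2)/(25 + 4*π^2).


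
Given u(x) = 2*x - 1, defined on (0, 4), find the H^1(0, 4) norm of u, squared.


||u||_{H^1}^2 = 220/3

The H^1 norm (squared) on an interval (0, L) is
  ||u||_{H^1}^2 = ∫_0^L u(x)^2 dx + ∫_0^L u'(x)^2 dx.
Compute u'(x) = 2.
Then u(x)^2 = 4*x**2 - 4*x + 1 and u'(x)^2 = 4.
Integrate each monomial from 0 to 4 using ∫_0^4 c·x^n dx = c·4^(n+1)/(n+1):
  ∫_0^4 u(x)^2 dx = ∫_0^4 (4*x^2 - 4*x + 1) dx. Term by term:
    ∫_0^4 4*x^2 dx = 256/3;  ∫_0^4 -4*x dx = -32;  ∫_0^4 1 dx = 4.
  Sum: 256/3 − 32 + 4 = 172/3.
  ∫_0^4 u'(x)^2 dx = ∫_0^4 (4) dx. Term by term:
    ∫_0^4 4 dx = 16.
Adding: ||u||_{H^1}^2 = 172/3 + 16 = 220/3.


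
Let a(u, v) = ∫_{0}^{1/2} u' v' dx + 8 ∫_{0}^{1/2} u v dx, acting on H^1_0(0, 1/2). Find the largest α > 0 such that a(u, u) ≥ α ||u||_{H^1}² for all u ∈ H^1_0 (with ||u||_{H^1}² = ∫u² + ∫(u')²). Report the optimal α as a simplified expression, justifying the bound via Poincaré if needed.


α = 1

Coercivity of a(·,·) on H^1_0(0, 1/2) means a(u, u) ≥ α ||u||_{H^1}² for every u ∈ H^1_0.
The interval has length L = 1/2, and Poincaré/coercivity depend only on L. Here a(u, u) = ∫(u')² + (8)·∫u².
Here c = 8 ≥ 1, so a(u,u) = ∫(u')² + c∫u² ≥ ∫(u')² + ∫u² = ||u||_{H^1}², i.e. α = 1 works. No larger α is possible: a(u,u) ≥ α||u||_{H^1}² means (1−α)∫(u')² ≥ (α−c)∫u², and for the modes u_n = sin(nπ(x−x₀)/L) (x₀ the left endpoint) one has ∫u_n²/∫(u_n')² = (L/(nπ))² → 0, so a(u_n,u_n)/||u_n||_{H^1}² → 1. Hence the optimal constant is α = 1.
Therefore α = 1.


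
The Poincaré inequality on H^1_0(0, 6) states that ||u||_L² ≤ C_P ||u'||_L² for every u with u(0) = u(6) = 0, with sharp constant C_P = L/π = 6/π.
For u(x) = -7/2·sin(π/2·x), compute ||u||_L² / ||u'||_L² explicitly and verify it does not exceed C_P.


||u||_L² / ||u'||_L² = 2/π < C_P = 6/π.

u(x) = -7/2·sin(π/2·x), so u'(x) = -7*π*cos(π*x/2)/4.
Writing u(x) = A·sin(kπx/L) with A = -7/2 and k = 3, use ∫_0^L sin²(kπx/L) dx = L/2 and ∫_0^L cos²(kπx/L) dx = L/2.
u² = 49/4·sin²(π/2·x) and (u')² = 49*π^2/16·cos²(π/2·x), and each of sin², cos² integrates to L/2 = 3 over (0, 6).
∫_0^6 u² dx = 147/4, so ||u||_L² = 7*sqrt(3)/2.
∫_0^6 (u')² dx = 147*π^2/16, so ||u'||_L² = 7*sqrt(3)*π/4.
Ratio ||u||_L² / ||u'||_L² = 2/π.
Sharp Poincaré constant on H^1_0(0, 6) is C_P = L/π = 6/π, achieved by sin(π/6·x).
This is the k = 3 harmonic; the ratio L/(kπ) is strictly less than C_P = L/π, consistent with the sharp inequality ||u||_L² ≤ C_P ||u'||_L².


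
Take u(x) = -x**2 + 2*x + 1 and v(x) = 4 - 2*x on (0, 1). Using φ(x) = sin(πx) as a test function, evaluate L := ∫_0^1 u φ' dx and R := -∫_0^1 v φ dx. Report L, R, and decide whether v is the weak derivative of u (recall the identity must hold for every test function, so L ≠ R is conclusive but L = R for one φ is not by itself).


LHS = -2/π, RHS = -6/π. No, v is not the weak derivative of u.

u(x) = -x**2 + 2*x + 1, classical derivative u'(x) = 2 - 2*x.
φ(x) = sin(πx), so φ'(x) = π*cos(π*x).
Note φ(0) = φ(1) = 0, so the boundary term u·φ vanishes.
LHS = ∫_0^1 u(x) φ'(x) dx = ∫_0^1 (-π*x^2*cos(π*x) + 2*π*x*cos(π*x) + π*cos(π*x)) dx. Term by term:
  ∫_0^1 π*cos(π*x) dx = 0;  ∫_0^1 -π*x^2*cos(π*x) dx = 2/π;  ∫_0^1 2*π*x*cos(π*x) dx = -4/π.
Sum: 0 + 2/π − 4/π = -2/π.
So LHS = -2/π.
∫_0^1 v(x) φ(x) dx = ∫_0^1 (-2*x*sin(π*x) + 4*sin(π*x)) dx. Term by term:
  ∫_0^1 4*sin(π*x) dx = 8/π;  ∫_0^1 -2*x*sin(π*x) dx = -2/π.
Sum: 8/π − 2/π = 6/π.
So RHS = -∫_0^1 v(x) φ(x) dx = -6/π.
LHS − RHS = 4/π ≠ 0, so the identity fails.
(For a valid weak derivative the identity must hold for EVERY test function, in particular this one. The failure shows v is NOT the weak derivative of u.)
Correct weak derivative would be u'(x) = 2 - 2*x.


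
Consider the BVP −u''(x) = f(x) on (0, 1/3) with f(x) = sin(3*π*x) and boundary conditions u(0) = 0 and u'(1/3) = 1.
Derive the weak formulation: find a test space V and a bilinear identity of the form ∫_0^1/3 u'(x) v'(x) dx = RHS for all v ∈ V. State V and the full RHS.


V = {v ∈ H^1(0, 1/3) : v(0) = 0} (test functions vanish at x = 0 where u is specified); weak form: ∫_0^1/3 u'v' dx = ∫_0^1/3 (sin(3*π*x)) v dx + v(1/3) for all v ∈ V.

Multiply both sides by a test function v and integrate from 0 to 1/3:
  ∫_0^1/3 −u''(x) v(x) dx = ∫_0^1/3 f(x) v(x) dx.
Integrate the LHS by parts once:
  ∫_0^1/3 −u'' v dx = −[u'(x) v(x)]_0^1/3 + ∫_0^1/3 u'(x) v'(x) dx.
Thus ∫_0^1/3 u'(x) v'(x) dx = ∫_0^1/3 f(x) v(x) dx + [u'(x) v(x)]_0^1/3.
Choose V so that boundary terms are either known or forced to vanish.
Mixed BC: u(0) = 0 (Dirichlet) and u'(1/3) = 1 (Neumann). Define V = {v ∈ H^1(0, 1/3) : v(0) = 0}. Then [u' v]_0^1/3 = u'(1/3)·v(1/3) − u'(0)·0 = v(1/3).
Weak formulation: find u (satisfying any essential BC) such that ∫_0^1/3 u'(x) v'(x) dx = ∫_0^1/3 f v dx + v(1/3) for all v ∈ V (Dirichlet at 0 absorbed into V; Neumann datum at x = 1/3 contributes the boundary term).
Substituting f(x) = sin(3*π*x), the right-hand side is ∫_0^1/3 (sin(3*π*x)) v dx + v(1/3).


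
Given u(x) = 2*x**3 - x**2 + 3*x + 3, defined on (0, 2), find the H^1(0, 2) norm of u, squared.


||u||_{H^1}^2 = 15216/35

The H^1 norm (squared) on an interval (0, L) is
  ||u||_{H^1}^2 = ∫_0^L u(x)^2 dx + ∫_0^L u'(x)^2 dx.
Compute u'(x) = 6*x**2 - 2*x + 3.
Then u(x)^2 = 4*x**6 - 4*x**5 + 13*x**4 + 6*x**3 + 3*x**2 + 18*x + 9 and u'(x)^2 = 36*x**4 - 24*x**3 + 40*x**2 - 12*x + 9.
Integrate each monomial from 0 to 2 using ∫_0^2 c·x^n dx = c·2^(n+1)/(n+1):
  ∫_0^2 u(x)^2 dx = ∫_0^2 (4*x^6 - 4*x^5 + 13*x^4 + 6*x^3 + 3*x^2 + 18*x + 9) dx. Term by term:
    ∫_0^2 4*x^6 dx = 512/7;  ∫_0^2 -4*x^5 dx = -128/3;  ∫_0^2 13*x^4 dx = 416/5;
    ∫_0^2 6*x^3 dx = 24;  ∫_0^2 3*x^2 dx = 8;  ∫_0^2 18*x dx = 36;
    ∫_0^2 9 dx = 18.
  Sum: 512/7 − 128/3 + 416/5 + 24 + 8 + 36 + 18 = 20966/105.
  ∫_0^2 u'(x)^2 dx = ∫_0^2 (36*x^4 - 24*x^3 + 40*x^2 - 12*x + 9) dx. Term by term:
    ∫_0^2 36*x^4 dx = 1152/5;  ∫_0^2 -24*x^3 dx = -96;  ∫_0^2 40*x^2 dx = 320/3;
    ∫_0^2 -12*x dx = -24;  ∫_0^2 9 dx = 18.
  Sum: 1152/5 − 96 + 320/3 − 24 + 18 = 3526/15.
Adding: ||u||_{H^1}^2 = 20966/105 + 3526/15 = 15216/35.


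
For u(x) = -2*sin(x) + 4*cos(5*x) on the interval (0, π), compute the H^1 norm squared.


||u||_{H^1(0,π)}^2 = 212*π

u'(x) = -20*sin(5*x) - 2*cos(x).
Expand u² and (u')² and integrate term by term on (0, π), using: for integers n ≥ 1, ∫_0^π sin²(nx) dx = ∫_0^π cos²(nx) dx = π/2; for n ≠ n', ∫_0^π sin(nx)sin(n'x) dx = ∫_0^π cos(nx)cos(n'x) dx = 0; and by product-to-sum, ∫_0^π sin(nx)cos(n'x) dx = ½∫_0^π [sin((n+n')x) + sin((n−n')x)] dx, which is 0 when n+n' is even and 2n/(n²−n'²) when n+n' is odd (it need not vanish on (0, π)).
  u² squared terms: (-2)²·∫sin(x)² dx = 4·π/2 = 2*π;  (4)²·∫cos(5x)² dx = 16·π/2 = 8*π.
  u² cross terms: 2·(-2)·(4)·∫sin(x)·cos(5x) dx = -16·(0) = 0.
  So ∫_0^π u² dx = 2*π + 8*π + 0 = 10*π.
  (u')² squared terms: (-20)²·∫sin(5x)² dx = 400·π/2 = 200*π;  (-2)²·∫cos(x)² dx = 4·π/2 = 2*π.
  (u')² cross terms: 2·(-20)·(-2)·∫sin(5x)·cos(x) dx = 80·(0) = 0.
  So ∫_0^π (u')² dx = 200*π + 2*π + 0 = 202*π.
||u||_{H^1}^2 = (10*π) + (202*π) = 212*π.


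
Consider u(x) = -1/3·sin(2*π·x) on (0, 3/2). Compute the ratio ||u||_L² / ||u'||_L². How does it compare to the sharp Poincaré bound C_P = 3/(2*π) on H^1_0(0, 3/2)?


||u||_L² / ||u'||_L² = 1/(2*π) < C_P = 3/(2*π).

u(x) = -1/3·sin(2*π·x), so u'(x) = -2*π*cos(2*π*x)/3.
Writing u(x) = A·sin(kπx/L) with A = -1/3 and k = 3, use ∫_0^L sin²(kπx/L) dx = L/2 and ∫_0^L cos²(kπx/L) dx = L/2.
u² = 1/9·sin²(2*π·x) and (u')² = 4*π^2/9·cos²(2*π·x), and each of sin², cos² integrates to L/2 = 3/4 over (0, 3/2).
∫_0^3/2 u² dx = 1/12, so ||u||_L² = sqrt(3)/6.
∫_0^3/2 (u')² dx = π^2/3, so ||u'||_L² = sqrt(3)*π/3.
Ratio ||u||_L² / ||u'||_L² = 1/(2*π).
Sharp Poincaré constant on H^1_0(0, 3/2) is C_P = L/π = 3/(2*π), achieved by sin(2*π/3·x).
This is the k = 3 harmonic; the ratio L/(kπ) is strictly less than C_P = L/π, consistent with the sharp inequality ||u||_L² ≤ C_P ||u'||_L².


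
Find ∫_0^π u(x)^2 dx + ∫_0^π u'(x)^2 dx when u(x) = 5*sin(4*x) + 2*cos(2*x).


||u||_{H^1(0,π)}^2 = 445*π/2

u'(x) = -4*sin(2*x) + 20*cos(4*x).
Expand u² and (u')² and integrate term by term on (0, π), using: for integers n ≥ 1, ∫_0^π sin²(nx) dx = ∫_0^π cos²(nx) dx = π/2; for n ≠ n', ∫_0^π sin(nx)sin(n'x) dx = ∫_0^π cos(nx)cos(n'x) dx = 0; and by product-to-sum, ∫_0^π sin(nx)cos(n'x) dx = ½∫_0^π [sin((n+n')x) + sin((n−n')x)] dx, which is 0 when n+n' is even and 2n/(n²−n'²) when n+n' is odd (it need not vanish on (0, π)).
  u² squared terms: (2)²·∫cos(2x)² dx = 4·π/2 = 2*π;  (5)²·∫sin(4x)² dx = 25·π/2 = 25*π/2.
  u² cross terms: 2·(2)·(5)·∫cos(2x)·sin(4x) dx = 20·(0) = 0.
  So ∫_0^π u² dx = 2*π + 25*π/2 + 0 = 29*π/2.
  (u')² squared terms: (-4)²·∫sin(2x)² dx = 16·π/2 = 8*π;  (20)²·∫cos(4x)² dx = 400·π/2 = 200*π.
  (u')² cross terms: 2·(-4)·(20)·∫sin(2x)·cos(4x) dx = -160·(0) = 0.
  So ∫_0^π (u')² dx = 8*π + 200*π + 0 = 208*π.
||u||_{H^1}^2 = (29*π/2) + (208*π) = 445*π/2.


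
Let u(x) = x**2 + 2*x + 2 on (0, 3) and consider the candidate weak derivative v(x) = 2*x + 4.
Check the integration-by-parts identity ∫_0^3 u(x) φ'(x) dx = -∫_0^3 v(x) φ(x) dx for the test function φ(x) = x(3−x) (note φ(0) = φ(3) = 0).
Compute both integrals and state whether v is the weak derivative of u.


LHS = -45/2, RHS = -63/2. No, v is not the weak derivative of u.

u(x) = x**2 + 2*x + 2, classical derivative u'(x) = 2*x + 2.
φ(x) = x(3−x), so φ'(x) = 3 - 2*x.
Note φ(0) = φ(3) = 0, so the boundary term u·φ vanishes.
LHS = ∫_0^3 u(x) φ'(x) dx = ∫_0^3 (-2*x^3 - x^2 + 2*x + 6) dx. Term by term:
  ∫_0^3 -2*x^3 dx = -81/2;  ∫_0^3 -x^2 dx = -9;  ∫_0^3 2*x dx = 9;
  ∫_0^3 6 dx = 18.
Sum: -81/2 − 9 + 9 + 18 = -45/2.
So LHS = -45/2.
∫_0^3 v(x) φ(x) dx = ∫_0^3 (-2*x^3 + 2*x^2 + 12*x) dx. Term by term:
  ∫_0^3 -2*x^3 dx = -81/2;  ∫_0^3 2*x^2 dx = 18;  ∫_0^3 12*x dx = 54.
Sum: -81/2 + 18 + 54 = 63/2.
So RHS = -∫_0^3 v(x) φ(x) dx = -63/2.
LHS − RHS = 9 ≠ 0, so the identity fails.
(For a valid weak derivative the identity must hold for EVERY test function, in particular this one. The failure shows v is NOT the weak derivative of u.)
Correct weak derivative would be u'(x) = 2*x + 2.


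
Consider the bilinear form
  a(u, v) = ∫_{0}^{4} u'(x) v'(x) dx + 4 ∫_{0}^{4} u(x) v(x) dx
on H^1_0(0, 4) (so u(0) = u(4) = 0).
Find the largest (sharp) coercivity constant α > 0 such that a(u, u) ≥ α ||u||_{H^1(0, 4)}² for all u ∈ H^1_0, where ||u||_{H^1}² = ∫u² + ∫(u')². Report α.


α = 1

Coercivity of a(·,·) on H^1_0(0, 4) means a(u, u) ≥ α ||u||_{H^1}² for every u ∈ H^1_0.
The interval has length L = 4, and Poincaré/coercivity depend only on L. Here a(u, u) = ∫(u')² + (4)·∫u².
Here c = 4 ≥ 1, so a(u,u) = ∫(u')² + c∫u² ≥ ∫(u')² + ∫u² = ||u||_{H^1}², i.e. α = 1 works. No larger α is possible: a(u,u) ≥ α||u||_{H^1}² means (1−α)∫(u')² ≥ (α−c)∫u², and for the modes u_n = sin(nπ(x−x₀)/L) (x₀ the left endpoint) one has ∫u_n²/∫(u_n')² = (L/(nπ))² → 0, so a(u_n,u_n)/||u_n||_{H^1}² → 1. Hence the optimal constant is α = 1.
Therefore α = 1.


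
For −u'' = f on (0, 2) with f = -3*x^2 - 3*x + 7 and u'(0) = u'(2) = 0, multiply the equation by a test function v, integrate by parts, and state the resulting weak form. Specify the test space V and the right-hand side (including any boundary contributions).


V = H^1(0, 2) (no boundary constraint on v; u is determined up to an additive constant); weak form: ∫_0^2 u'v' dx = ∫_0^2 (-3*x^2 - 3*x + 7) v dx for all v ∈ V.

Multiply both sides by a test function v and integrate from 0 to 2:
  ∫_0^2 −u''(x) v(x) dx = ∫_0^2 f(x) v(x) dx.
Integrate the LHS by parts once:
  ∫_0^2 −u'' v dx = −[u'(x) v(x)]_0^2 + ∫_0^2 u'(x) v'(x) dx.
Thus ∫_0^2 u'(x) v'(x) dx = ∫_0^2 f(x) v(x) dx + [u'(x) v(x)]_0^2.
Choose V so that boundary terms are either known or forced to vanish.
u has homogeneous Neumann: u'(0) = u'(2) = 0. So [u' v]_0^2 = 0·v(2) − 0·v(0) = 0 for any v; take V = H^1(0, 2).
Weak formulation: find u (satisfying any essential BC) such that ∫_0^2 u'(x) v'(x) dx = ∫_0^2 f v dx for all v ∈ V (homogeneous Neumann, so boundary terms vanish).
Substituting f(x) = -3*x^2 - 3*x + 7, the right-hand side is ∫_0^2 (-3*x^2 - 3*x + 7) v dx.
Compatibility check (pure Neumann): taking v ≡ 1 ∈ V gives 0 = ∫_0^2 f dx + (0) − (0), i.e. ∫_0^2 f dx must equal u'(0) − u'(2) = 0. Indeed ∫_0^2 (-3*x^2 - 3*x + 7) dx = 0, so the data are compatible. The solution is then unique only up to an additive constant (fix it e.g. by requiring ∫_0^2 u dx = 0).


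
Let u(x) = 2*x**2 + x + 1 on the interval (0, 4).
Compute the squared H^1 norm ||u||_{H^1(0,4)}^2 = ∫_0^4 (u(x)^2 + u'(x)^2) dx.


||u||_{H^1}^2 = 8056/5

The H^1 norm (squared) on an interval (0, L) is
  ||u||_{H^1}^2 = ∫_0^L u(x)^2 dx + ∫_0^L u'(x)^2 dx.
Compute u'(x) = 4*x + 1.
Then u(x)^2 = 4*x**4 + 4*x**3 + 5*x**2 + 2*x + 1 and u'(x)^2 = 16*x**2 + 8*x + 1.
Integrate each monomial from 0 to 4 using ∫_0^4 c·x^n dx = c·4^(n+1)/(n+1):
  ∫_0^4 u(x)^2 dx = ∫_0^4 (4*x^4 + 4*x^3 + 5*x^2 + 2*x + 1) dx. Term by term:
    ∫_0^4 4*x^4 dx = 4096/5;  ∫_0^4 4*x^3 dx = 256;  ∫_0^4 5*x^2 dx = 320/3;
    ∫_0^4 2*x dx = 16;  ∫_0^4 1 dx = 4.
  Sum: 4096/5 + 256 + 320/3 + 16 + 4 = 18028/15.
  ∫_0^4 u'(x)^2 dx = ∫_0^4 (16*x^2 + 8*x + 1) dx. Term by term:
    ∫_0^4 16*x^2 dx = 1024/3;  ∫_0^4 8*x dx = 64;  ∫_0^4 1 dx = 4.
  Sum: 1024/3 + 64 + 4 = 1228/3.
Adding: ||u||_{H^1}^2 = 18028/15 + 1228/3 = 8056/5.


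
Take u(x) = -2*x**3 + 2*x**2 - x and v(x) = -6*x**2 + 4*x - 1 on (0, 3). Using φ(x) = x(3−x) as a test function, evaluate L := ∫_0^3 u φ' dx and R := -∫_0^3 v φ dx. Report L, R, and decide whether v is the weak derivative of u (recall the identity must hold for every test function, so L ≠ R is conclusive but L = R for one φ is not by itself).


LHS = 252/5, RHS = 252/5. Yes, v = u' weakly.

u(x) = -2*x**3 + 2*x**2 - x, classical derivative u'(x) = -6*x**2 + 4*x - 1.
φ(x) = x(3−x), so φ'(x) = 3 - 2*x.
Note φ(0) = φ(3) = 0, so the boundary term u·φ vanishes.
LHS = ∫_0^3 u(x) φ'(x) dx = ∫_0^3 (4*x^4 - 10*x^3 + 8*x^2 - 3*x) dx. Term by term:
  ∫_0^3 4*x^4 dx = 972/5;  ∫_0^3 -10*x^3 dx = -405/2;  ∫_0^3 8*x^2 dx = 72;
  ∫_0^3 -3*x dx = -27/2.
Sum: 972/5 − 405/2 + 72 − 27/2 = 252/5.
So LHS = 252/5.
∫_0^3 v(x) φ(x) dx = ∫_0^3 (6*x^4 - 22*x^3 + 13*x^2 - 3*x) dx. Term by term:
  ∫_0^3 6*x^4 dx = 1458/5;  ∫_0^3 -22*x^3 dx = -891/2;  ∫_0^3 13*x^2 dx = 117;
  ∫_0^3 -3*x dx = -27/2.
Sum: 1458/5 − 891/2 + 117 − 27/2 = -252/5.
So RHS = -∫_0^3 v(x) φ(x) dx = 252/5.
LHS = RHS, so the identity holds for this test φ.
Moreover u is smooth here and v(x) = u'(x) = -6*x**2 + 4*x - 1 pointwise, so the identity holds for every test function. Hence v is the weak derivative of u.


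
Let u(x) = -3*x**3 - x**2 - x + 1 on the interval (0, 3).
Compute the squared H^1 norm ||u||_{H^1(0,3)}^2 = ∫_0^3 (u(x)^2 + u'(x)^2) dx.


||u||_{H^1}^2 = 303438/35

The H^1 norm (squared) on an interval (0, L) is
  ||u||_{H^1}^2 = ∫_0^L u(x)^2 dx + ∫_0^L u'(x)^2 dx.
Compute u'(x) = -9*x**2 - 2*x - 1.
Then u(x)^2 = 9*x**6 + 6*x**5 + 7*x**4 - 4*x**3 - x**2 - 2*x + 1 and u'(x)^2 = 81*x**4 + 36*x**3 + 22*x**2 + 4*x + 1.
Integrate each monomial from 0 to 3 using ∫_0^3 c·x^n dx = c·3^(n+1)/(n+1):
  ∫_0^3 u(x)^2 dx = ∫_0^3 (9*x^6 + 6*x^5 + 7*x^4 - 4*x^3 - x^2 - 2*x + 1) dx. Term by term:
    ∫_0^3 9*x^6 dx = 19683/7;  ∫_0^3 6*x^5 dx = 729;  ∫_0^3 7*x^4 dx = 1701/5;
    ∫_0^3 -4*x^3 dx = -81;  ∫_0^3 -x^2 dx = -9;  ∫_0^3 -2*x dx = -9;
    ∫_0^3 1 dx = 3.
  Sum: 19683/7 + 729 + 1701/5 − 81 − 9 − 9 + 3 = 132477/35.
  ∫_0^3 u'(x)^2 dx = ∫_0^3 (81*x^4 + 36*x^3 + 22*x^2 + 4*x + 1) dx. Term by term:
    ∫_0^3 81*x^4 dx = 19683/5;  ∫_0^3 36*x^3 dx = 729;  ∫_0^3 22*x^2 dx = 198;
    ∫_0^3 4*x dx = 18;  ∫_0^3 1 dx = 3.
  Sum: 19683/5 + 729 + 198 + 18 + 3 = 24423/5.
Adding: ||u||_{H^1}^2 = 132477/35 + 24423/5 = 303438/35.


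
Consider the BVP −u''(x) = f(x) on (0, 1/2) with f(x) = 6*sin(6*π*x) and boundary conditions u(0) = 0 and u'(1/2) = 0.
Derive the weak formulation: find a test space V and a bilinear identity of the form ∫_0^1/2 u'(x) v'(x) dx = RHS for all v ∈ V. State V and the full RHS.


V = {v ∈ H^1(0, 1/2) : v(0) = 0} (test functions vanish at x = 0 where u is specified); weak form: ∫_0^1/2 u'v' dx = ∫_0^1/2 (6*sin(6*π*x)) v dx for all v ∈ V.

Multiply both sides by a test function v and integrate from 0 to 1/2:
  ∫_0^1/2 −u''(x) v(x) dx = ∫_0^1/2 f(x) v(x) dx.
Integrate the LHS by parts once:
  ∫_0^1/2 −u'' v dx = −[u'(x) v(x)]_0^1/2 + ∫_0^1/2 u'(x) v'(x) dx.
Thus ∫_0^1/2 u'(x) v'(x) dx = ∫_0^1/2 f(x) v(x) dx + [u'(x) v(x)]_0^1/2.
Choose V so that boundary terms are either known or forced to vanish.
Mixed BC: u(0) = 0 (Dirichlet) and u'(1/2) = 0 (Neumann). Define V = {v ∈ H^1(0, 1/2) : v(0) = 0}. Then [u' v]_0^1/2 = u'(1/2)·v(1/2) − u'(0)·0 = 0.
Weak formulation: find u (satisfying any essential BC) such that ∫_0^1/2 u'(x) v'(x) dx = ∫_0^1/2 f v dx for all v ∈ V (Dirichlet at 0 absorbed into V; the Neumann datum at x = 1/2 is zero, so no boundary term remains).
Substituting f(x) = 6*sin(6*π*x), the right-hand side is ∫_0^1/2 (6*sin(6*π*x)) v dx.


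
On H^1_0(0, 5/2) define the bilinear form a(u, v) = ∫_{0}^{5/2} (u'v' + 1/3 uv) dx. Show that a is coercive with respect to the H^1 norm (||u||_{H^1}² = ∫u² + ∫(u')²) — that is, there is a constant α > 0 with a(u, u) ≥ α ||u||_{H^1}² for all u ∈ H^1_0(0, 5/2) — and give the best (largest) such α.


α = (25 + 12*π^2)/(3*(25 + 4*π^2))

Coercivity of a(·,·) on H^1_0(0, 5/2) means a(u, u) ≥ α ||u||_{H^1}² for every u ∈ H^1_0.
The interval has length L = 5/2, and Poincaré/coercivity depend only on L. Here a(u, u) = ∫(u')² + (1/3)·∫u².
Here 0 < c = 1/3 < 1. The condition a(u,u) ≥ α||u||_{H^1}² reads (1−α)∫(u')² ≥ (α−c)∫u². Any admissible α is ≤ 1 (rapidly oscillating u have ∫u²/∫(u')² → 0), and α = 1 would force 0 ≥ (1−c)∫u², impossible since c < 1; so 1−α > 0. By the sharp Poincaré inequality on H^1_0 of an interval of length L, ∫(u')² ≥ (π/L)²∫u² with equality for the first sine mode sin(π(x−x₀)/L) (x₀ the left endpoint), so the inequality holds for all u iff (1−α)(π/L)² ≥ α − c, i.e. α ≤ ((π/L)² + c)/((π/L)² + 1) = (1 + c(L/π)²)/(1 + (L/π)²). With (π/L)² = 4*π^2/25 and c = 1/3, the largest admissible constant is α = ((π/L)² + c)/((π/L)² + 1).
Simplifying, α = (25 + 12*π^2)/(3*(25 + 4*π^2)).


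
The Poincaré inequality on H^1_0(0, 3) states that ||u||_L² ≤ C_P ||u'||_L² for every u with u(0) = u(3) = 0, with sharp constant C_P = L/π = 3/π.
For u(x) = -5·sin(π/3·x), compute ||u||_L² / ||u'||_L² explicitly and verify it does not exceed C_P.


||u||_L² / ||u'||_L² = 3/π = C_P.

u(x) = -5·sin(π/3·x), so u'(x) = -5*π*cos(π*x/3)/3.
Writing u(x) = A·sin(kπx/L) with A = -5 and k = 1, use ∫_0^L sin²(kπx/L) dx = L/2 and ∫_0^L cos²(kπx/L) dx = L/2.
u² = 25·sin²(π/3·x) and (u')² = 25*π^2/9·cos²(π/3·x), and each of sin², cos² integrates to L/2 = 3/2 over (0, 3).
∫_0^3 u² dx = 75/2, so ||u||_L² = 5*sqrt(6)/2.
∫_0^3 (u')² dx = 25*π^2/6, so ||u'||_L² = 5*sqrt(6)*π/6.
Ratio ||u||_L² / ||u'||_L² = 3/π.
Sharp Poincaré constant on H^1_0(0, 3) is C_P = L/π = 3/π, achieved by sin(π/3·x).
This is the k = 1 eigenfunction (up to amplitude), so the ratio equals the sharp Poincaré constant exactly.


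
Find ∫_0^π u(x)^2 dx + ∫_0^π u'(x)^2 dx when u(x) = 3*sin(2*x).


||u||_{H^1(0,π)}^2 = 45*π/2

u'(x) = 6*cos(2*x).
Expand u² and (u')² and integrate term by term on (0, π), using: for integers n ≥ 1, ∫_0^π sin²(nx) dx = ∫_0^π cos²(nx) dx = π/2; for n ≠ n', ∫_0^π sin(nx)sin(n'x) dx = ∫_0^π cos(nx)cos(n'x) dx = 0; and by product-to-sum, ∫_0^π sin(nx)cos(n'x) dx = ½∫_0^π [sin((n+n')x) + sin((n−n')x)] dx, which is 0 when n+n' is even and 2n/(n²−n'²) when n+n' is odd (it need not vanish on (0, π)).
  u² squared terms: (3)²·∫sin(2x)² dx = 9·π/2 = 9*π/2.
  So ∫_0^π u² dx = 9*π/2.
  (u')² squared terms: (6)²·∫cos(2x)² dx = 36·π/2 = 18*π.
  So ∫_0^π (u')² dx = 18*π.
||u||_{H^1}^2 = (9*π/2) + (18*π) = 45*π/2.


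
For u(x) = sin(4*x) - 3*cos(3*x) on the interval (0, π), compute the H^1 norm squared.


||u||_{H^1(0,π)}^2 = -480/7 + 107*π/2

u'(x) = 9*sin(3*x) + 4*cos(4*x).
Expand u² and (u')² and integrate term by term on (0, π), using: for integers n ≥ 1, ∫_0^π sin²(nx) dx = ∫_0^π cos²(nx) dx = π/2; for n ≠ n', ∫_0^π sin(nx)sin(n'x) dx = ∫_0^π cos(nx)cos(n'x) dx = 0; and by product-to-sum, ∫_0^π sin(nx)cos(n'x) dx = ½∫_0^π [sin((n+n')x) + sin((n−n')x)] dx, which is 0 when n+n' is even and 2n/(n²−n'²) when n+n' is odd (it need not vanish on (0, π)).
  u² squared terms: (-3)²·∫cos(3x)² dx = 9·π/2 = 9*π/2;  (1)²·∫sin(4x)² dx = 1·π/2 = π/2.
  u² cross terms: 2·(-3)·(1)·∫cos(3x)·sin(4x) dx = -6·(8/7) = -48/7.
  So ∫_0^π u² dx = 9*π/2 + π/2 − 48/7 = -48/7 + 5*π.
  (u')² squared terms: (4)²·∫cos(4x)² dx = 16·π/2 = 8*π;  (9)²·∫sin(3x)² dx = 81·π/2 = 81*π/2.
  (u')² cross terms: 2·(4)·(9)·∫cos(4x)·sin(3x) dx = 72·(-6/7) = -432/7.
  So ∫_0^π (u')² dx = 8*π + 81*π/2 − 432/7 = -432/7 + 97*π/2.
||u||_{H^1}^2 = (-48/7 + 5*π) + (-432/7 + 97*π/2) = -480/7 + 107*π/2.


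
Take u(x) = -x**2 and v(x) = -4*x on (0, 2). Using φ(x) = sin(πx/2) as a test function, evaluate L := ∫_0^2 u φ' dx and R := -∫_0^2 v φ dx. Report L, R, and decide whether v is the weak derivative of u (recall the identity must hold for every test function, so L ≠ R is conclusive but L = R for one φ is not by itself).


LHS = 8/π, RHS = 16/π. No, v is not the weak derivative of u.

u(x) = -x**2, classical derivative u'(x) = -2*x.
φ(x) = sin(πx/2), so φ'(x) = π*cos(π*x/2)/2.
Note φ(0) = φ(2) = 0, so the boundary term u·φ vanishes.
LHS = ∫_0^2 u(x) φ'(x) dx = ∫_0^2 (-π*x^2*cos(π*x/2)/2) dx. Term by term:
  ∫_0^2 -π*x^2*cos(π*x/2)/2 dx = 8/π.
So LHS = 8/π.
∫_0^2 v(x) φ(x) dx = ∫_0^2 (-4*x*sin(π*x/2)) dx. Term by term:
  ∫_0^2 -4*x*sin(π*x/2) dx = -16/π.
So RHS = -∫_0^2 v(x) φ(x) dx = 16/π.
LHS − RHS = -8/π ≠ 0, so the identity fails.
(For a valid weak derivative the identity must hold for EVERY test function, in particular this one. The failure shows v is NOT the weak derivative of u.)
Correct weak derivative would be u'(x) = -2*x.


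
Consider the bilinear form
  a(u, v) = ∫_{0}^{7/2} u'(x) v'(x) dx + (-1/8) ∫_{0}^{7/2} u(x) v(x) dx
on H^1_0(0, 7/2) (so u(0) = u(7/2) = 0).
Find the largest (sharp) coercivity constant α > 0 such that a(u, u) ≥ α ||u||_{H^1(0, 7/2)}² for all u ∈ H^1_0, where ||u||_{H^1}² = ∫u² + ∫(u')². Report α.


α = (-49 + 32*π^2)/(8*(4*π^2 + 49))

Coercivity of a(·,·) on H^1_0(0, 7/2) means a(u, u) ≥ α ||u||_{H^1}² for every u ∈ H^1_0.
The interval has length L = 7/2, and Poincaré/coercivity depend only on L. Here a(u, u) = ∫(u')² + (-1/8)·∫u².
Here c = -1/8 < 0 with |c| < (π/L)² = 4*π^2/49, so coercivity still holds. The condition a(u,u) ≥ α||u||_{H^1}² reads (1−α)∫(u')² ≥ (α−c)∫u². Any admissible α is ≤ 1 (rapidly oscillating u have ∫u²/∫(u')² → 0), and α = 1 would force 0 ≥ (1−c)∫u², impossible since c < 1; so 1−α > 0. By the sharp Poincaré inequality on H^1_0 of an interval of length L, ∫(u')² ≥ (π/L)²∫u² with equality for the first sine mode sin(π(x−x₀)/L) (x₀ the left endpoint), so the inequality holds for all u iff (1−α)(π/L)² ≥ α − c, i.e. α ≤ ((π/L)² + c)/((π/L)² + 1) = (1 + c(L/π)²)/(1 + (L/π)²). (Direct route, valid since c ≤ 0: Poincaré gives c∫u² ≥ c(L/π)²∫(u')², so a(u,u) ≥ (1 + c(L/π)²)∫(u')², while ||u||_{H^1}² ≤ (1 + (L/π)²)∫(u')²; dividing yields the same α.) With (π/L)² = 4*π^2/49 and c = -1/8, the largest admissible constant is α = ((π/L)² + c)/((π/L)² + 1).
Simplifying, α = (-49 + 32*π^2)/(8*(4*π^2 + 49)).
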